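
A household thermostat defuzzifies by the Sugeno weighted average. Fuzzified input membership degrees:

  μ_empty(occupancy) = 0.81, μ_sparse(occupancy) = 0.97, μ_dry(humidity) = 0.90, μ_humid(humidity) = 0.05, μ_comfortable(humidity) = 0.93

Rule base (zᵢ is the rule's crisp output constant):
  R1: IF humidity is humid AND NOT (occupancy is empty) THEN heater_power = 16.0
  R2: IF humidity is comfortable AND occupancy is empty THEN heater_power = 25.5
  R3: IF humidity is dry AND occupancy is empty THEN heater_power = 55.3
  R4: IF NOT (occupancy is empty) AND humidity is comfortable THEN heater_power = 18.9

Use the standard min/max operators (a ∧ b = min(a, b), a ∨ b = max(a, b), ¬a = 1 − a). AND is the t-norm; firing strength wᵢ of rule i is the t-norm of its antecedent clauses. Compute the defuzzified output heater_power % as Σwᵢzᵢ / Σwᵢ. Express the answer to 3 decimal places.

37.548

R1 (z=16.0): humid=0.05, ¬empty=1−0.81=0.19; AND[min(a, b)] → w = 0.05
R2 (z=25.5): comfortable=0.93, empty=0.81; AND[min(a, b)] → w = 0.81
R3 (z=55.3): dry=0.90, empty=0.81; AND[min(a, b)] → w = 0.81
R4 (z=18.9): ¬empty=1−0.81=0.19, comfortable=0.93; AND[min(a, b)] → w = 0.19
Weighted average = (0.05·16.0 + 0.81·25.5 + 0.81·55.3 + 0.19·18.9) / (0.05 + 0.81 + 0.81 + 0.19)
  = 69.8390 / 1.8600 = 37.548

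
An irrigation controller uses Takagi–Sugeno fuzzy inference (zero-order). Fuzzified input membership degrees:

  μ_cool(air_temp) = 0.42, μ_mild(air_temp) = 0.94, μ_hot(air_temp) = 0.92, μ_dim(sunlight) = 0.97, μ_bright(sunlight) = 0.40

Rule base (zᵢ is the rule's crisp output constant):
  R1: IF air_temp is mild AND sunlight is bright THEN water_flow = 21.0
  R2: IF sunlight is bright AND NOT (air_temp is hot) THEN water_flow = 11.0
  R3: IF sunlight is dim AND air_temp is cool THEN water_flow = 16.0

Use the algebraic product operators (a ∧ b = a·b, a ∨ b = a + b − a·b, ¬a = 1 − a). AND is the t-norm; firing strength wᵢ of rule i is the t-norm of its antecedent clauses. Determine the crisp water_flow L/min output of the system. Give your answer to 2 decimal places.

18.11

R1 (z=21.0): mild=0.94, bright=0.40; AND[a·b] → w = 0.3760
R2 (z=11.0): bright=0.40, ¬hot=1−0.92=0.08; AND[a·b] → w = 0.0320
R3 (z=16.0): dim=0.97, cool=0.42; AND[a·b] → w = 0.4074
Weighted average = (0.3760·21.0 + 0.0320·11.0 + 0.4074·16.0) / (0.3760 + 0.0320 + 0.4074)
  = 14.7664 / 0.8154 = 18.11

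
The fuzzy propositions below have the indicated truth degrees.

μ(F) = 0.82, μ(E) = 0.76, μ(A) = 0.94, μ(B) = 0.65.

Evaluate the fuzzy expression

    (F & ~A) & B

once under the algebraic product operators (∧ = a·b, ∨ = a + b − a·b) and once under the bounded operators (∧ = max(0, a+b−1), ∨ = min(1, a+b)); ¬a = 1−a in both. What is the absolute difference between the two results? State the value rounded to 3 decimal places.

0.032

Under algebraic product:
  ~A = 1 − 0.9400 = 0.0600
  F & ~A = a·b on (0.8200, 0.0600) = 0.0492
  (F & ~A) & B = a·b on (0.0492, 0.6500) = 0.0320
  → value = 0.0320
Under bounded:
  ~A = 1 − 0.94 = 0.06
  F & ~A = max(0, a+b−1) on (0.82, 0.06) = 0.00
  (F & ~A) & B = max(0, a+b−1) on (0.00, 0.65) = 0.00
  → value = 0.0000
|0.0320 − 0.0000| = 0.032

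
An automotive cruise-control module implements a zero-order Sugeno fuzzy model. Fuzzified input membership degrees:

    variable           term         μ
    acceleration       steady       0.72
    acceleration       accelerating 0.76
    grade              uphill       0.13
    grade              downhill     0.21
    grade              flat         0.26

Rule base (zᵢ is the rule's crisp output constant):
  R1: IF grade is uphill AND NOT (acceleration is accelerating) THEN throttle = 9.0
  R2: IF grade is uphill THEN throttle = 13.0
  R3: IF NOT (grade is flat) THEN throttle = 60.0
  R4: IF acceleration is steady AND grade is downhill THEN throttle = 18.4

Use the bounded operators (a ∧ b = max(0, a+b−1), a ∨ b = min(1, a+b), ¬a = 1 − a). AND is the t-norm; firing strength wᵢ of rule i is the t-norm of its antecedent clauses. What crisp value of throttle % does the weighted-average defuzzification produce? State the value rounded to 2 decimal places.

R1 (z=9.0): uphill=0.13, ¬accelerating=1−0.76=0.24; AND[max(0, a+b−1)] → w = 0.00
R2 (z=13.0): uphill=0.13 → w = 0.13
R3 (z=60.0): ¬flat=1−0.26=0.74 → w = 0.74
R4 (z=18.4): steady=0.72, downhill=0.21; AND[max(0, a+b−1)] → w = 0.00
Weighted average = (0.00·9.0 + 0.13·13.0 + 0.74·60.0 + 0.00·18.4) / (0.00 + 0.13 + 0.74 + 0.00)
  = 46.0900 / 0.8700 = 52.98

52.98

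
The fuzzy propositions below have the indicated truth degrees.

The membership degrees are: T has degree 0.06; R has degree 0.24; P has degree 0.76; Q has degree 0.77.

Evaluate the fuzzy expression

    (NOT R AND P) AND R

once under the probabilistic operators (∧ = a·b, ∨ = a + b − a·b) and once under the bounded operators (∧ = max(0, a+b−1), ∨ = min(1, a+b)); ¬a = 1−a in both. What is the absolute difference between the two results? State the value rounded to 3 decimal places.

Under probabilistic:
  NOT R = 1 − 0.2400 = 0.7600
  NOT R AND P = a·b on (0.7600, 0.7600) = 0.5776
  (NOT R AND P) AND R = a·b on (0.5776, 0.2400) = 0.1386
  → value = 0.1386
Under bounded:
  NOT R = 1 − 0.24 = 0.76
  NOT R AND P = max(0, a+b−1) on (0.76, 0.76) = 0.52
  (NOT R AND P) AND R = max(0, a+b−1) on (0.52, 0.24) = 0.00
  → value = 0.0000
|0.1386 − 0.0000| = 0.139

0.139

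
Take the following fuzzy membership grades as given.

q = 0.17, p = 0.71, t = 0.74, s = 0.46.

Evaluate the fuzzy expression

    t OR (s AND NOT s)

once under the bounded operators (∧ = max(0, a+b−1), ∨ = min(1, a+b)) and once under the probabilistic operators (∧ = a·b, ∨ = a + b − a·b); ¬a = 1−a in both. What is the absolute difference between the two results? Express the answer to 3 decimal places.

Under bounded:
  NOT s = 1 − 0.46 = 0.54
  s AND NOT s = max(0, a+b−1) on (0.46, 0.54) = 0.00
  t OR (s AND NOT s) = min(1, a+b) on (0.74, 0.00) = 0.74
  → value = 0.7400
Under probabilistic:
  NOT s = 1 − 0.4600 = 0.5400
  s AND NOT s = a·b on (0.4600, 0.5400) = 0.2484
  t OR (s AND NOT s) = a + b − a·b on (0.7400, 0.2484) = 0.8046
  → value = 0.8046
|0.7400 − 0.8046| = 0.065

0.065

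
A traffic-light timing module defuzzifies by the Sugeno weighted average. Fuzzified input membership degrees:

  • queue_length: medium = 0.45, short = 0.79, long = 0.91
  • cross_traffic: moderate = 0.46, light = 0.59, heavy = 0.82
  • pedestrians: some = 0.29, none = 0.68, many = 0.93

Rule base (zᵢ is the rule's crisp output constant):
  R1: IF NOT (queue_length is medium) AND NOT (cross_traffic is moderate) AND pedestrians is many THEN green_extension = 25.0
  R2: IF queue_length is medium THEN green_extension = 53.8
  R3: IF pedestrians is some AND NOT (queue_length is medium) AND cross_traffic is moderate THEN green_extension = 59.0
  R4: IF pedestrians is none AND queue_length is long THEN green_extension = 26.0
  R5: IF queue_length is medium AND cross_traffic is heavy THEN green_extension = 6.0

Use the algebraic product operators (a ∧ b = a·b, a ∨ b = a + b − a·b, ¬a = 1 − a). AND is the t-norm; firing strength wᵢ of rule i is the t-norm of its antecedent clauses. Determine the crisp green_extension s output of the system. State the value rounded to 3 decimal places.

30.070

R1 (z=25.0): ¬medium=1−0.45=0.55, ¬moderate=1−0.46=0.54, many=0.93; AND[a·b] → w = 0.2762
R2 (z=53.8): medium=0.45 → w = 0.4500
R3 (z=59.0): some=0.29, ¬medium=1−0.45=0.55, moderate=0.46; AND[a·b] → w = 0.0734
R4 (z=26.0): none=0.68, long=0.91; AND[a·b] → w = 0.6188
R5 (z=6.0): medium=0.45, heavy=0.82; AND[a·b] → w = 0.3690
Weighted average = (0.2762·25.0 + 0.4500·53.8 + 0.0734·59.0 + 0.6188·26.0 + 0.3690·6.0) / (0.2762 + 0.4500 + 0.0734 + 0.6188 + 0.3690)
  = 53.7469 / 1.7874 = 30.070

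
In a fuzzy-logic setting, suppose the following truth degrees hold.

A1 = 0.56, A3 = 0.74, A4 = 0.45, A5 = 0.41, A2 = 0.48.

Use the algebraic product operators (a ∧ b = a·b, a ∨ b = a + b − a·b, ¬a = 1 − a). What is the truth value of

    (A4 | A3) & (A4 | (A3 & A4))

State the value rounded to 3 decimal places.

0.543

A4 | A3 = a + b − a·b on (0.4500, 0.7400) = 0.8570
A3 & A4 = a·b on (0.7400, 0.4500) = 0.3330
A4 | (A3 & A4) = a + b − a·b on (0.4500, 0.3330) = 0.6331
(A4 | A3) & (A4 | (A3 & A4)) = a·b on (0.8570, 0.6331) = 0.5426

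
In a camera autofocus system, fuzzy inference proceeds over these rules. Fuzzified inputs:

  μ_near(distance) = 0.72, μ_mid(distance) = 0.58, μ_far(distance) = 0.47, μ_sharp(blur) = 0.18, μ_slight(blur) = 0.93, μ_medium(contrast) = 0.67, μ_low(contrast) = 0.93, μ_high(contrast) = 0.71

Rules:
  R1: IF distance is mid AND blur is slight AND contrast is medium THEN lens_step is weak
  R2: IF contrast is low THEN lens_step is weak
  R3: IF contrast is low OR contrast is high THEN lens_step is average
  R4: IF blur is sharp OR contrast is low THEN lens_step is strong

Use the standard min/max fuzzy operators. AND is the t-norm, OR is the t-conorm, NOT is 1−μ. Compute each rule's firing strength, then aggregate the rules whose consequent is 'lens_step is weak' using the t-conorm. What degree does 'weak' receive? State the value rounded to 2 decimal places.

R1: mid=0.58, slight=0.93, medium=0.67; AND[min(a, b)] → w = 0.58
R2: low=0.93 → w = 0.93
R3: low=0.93, high=0.71; OR[max(a, b)] → w = 0.93
R4: sharp=0.18, low=0.93; OR[max(a, b)] → w = 0.93
Rules with consequent 'weak': {R1, R2} → strengths 0.58, 0.93
Aggregate via t-conorm [max(a, b)]: 0.93

0.93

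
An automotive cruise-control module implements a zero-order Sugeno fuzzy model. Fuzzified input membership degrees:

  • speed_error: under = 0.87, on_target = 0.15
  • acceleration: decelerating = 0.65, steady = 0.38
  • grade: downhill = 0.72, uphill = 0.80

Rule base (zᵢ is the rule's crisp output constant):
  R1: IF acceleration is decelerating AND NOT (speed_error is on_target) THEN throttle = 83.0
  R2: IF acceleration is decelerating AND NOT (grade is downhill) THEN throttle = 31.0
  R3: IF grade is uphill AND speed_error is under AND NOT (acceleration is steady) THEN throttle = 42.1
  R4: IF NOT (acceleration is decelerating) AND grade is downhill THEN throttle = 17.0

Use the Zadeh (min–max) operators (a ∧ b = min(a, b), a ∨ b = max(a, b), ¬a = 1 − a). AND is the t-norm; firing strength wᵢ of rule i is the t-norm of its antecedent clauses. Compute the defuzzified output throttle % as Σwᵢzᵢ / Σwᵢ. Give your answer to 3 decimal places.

R1 (z=83.0): decelerating=0.65, ¬on_target=1−0.15=0.85; AND[min(a, b)] → w = 0.65
R2 (z=31.0): decelerating=0.65, ¬downhill=1−0.72=0.28; AND[min(a, b)] → w = 0.28
R3 (z=42.1): uphill=0.80, under=0.87, ¬steady=1−0.38=0.62; AND[min(a, b)] → w = 0.62
R4 (z=17.0): ¬decelerating=1−0.65=0.35, downhill=0.72; AND[min(a, b)] → w = 0.35
Weighted average = (0.65·83.0 + 0.28·31.0 + 0.62·42.1 + 0.35·17.0) / (0.65 + 0.28 + 0.62 + 0.35)
  = 94.6820 / 1.9000 = 49.833

49.833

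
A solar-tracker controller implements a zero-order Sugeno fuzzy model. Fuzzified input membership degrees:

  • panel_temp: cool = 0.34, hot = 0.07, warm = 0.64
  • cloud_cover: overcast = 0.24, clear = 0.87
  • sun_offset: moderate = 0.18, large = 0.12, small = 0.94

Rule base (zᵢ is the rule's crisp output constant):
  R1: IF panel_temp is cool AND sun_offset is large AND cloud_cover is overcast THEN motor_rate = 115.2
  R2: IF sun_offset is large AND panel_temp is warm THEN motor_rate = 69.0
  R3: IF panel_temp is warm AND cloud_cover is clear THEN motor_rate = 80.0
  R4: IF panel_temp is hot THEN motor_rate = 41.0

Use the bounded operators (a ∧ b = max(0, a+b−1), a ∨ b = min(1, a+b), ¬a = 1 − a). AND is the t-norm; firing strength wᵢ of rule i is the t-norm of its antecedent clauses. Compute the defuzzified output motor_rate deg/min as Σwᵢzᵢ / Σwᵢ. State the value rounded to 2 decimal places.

75.29

R1 (z=115.2): cool=0.34, large=0.12, overcast=0.24; AND[max(0, a+b−1)] → w = 0.00
R2 (z=69.0): large=0.12, warm=0.64; AND[max(0, a+b−1)] → w = 0.00
R3 (z=80.0): warm=0.64, clear=0.87; AND[max(0, a+b−1)] → w = 0.51
R4 (z=41.0): hot=0.07 → w = 0.07
Weighted average = (0.00·115.2 + 0.00·69.0 + 0.51·80.0 + 0.07·41.0) / (0.00 + 0.00 + 0.51 + 0.07)
  = 43.6700 / 0.5800 = 75.29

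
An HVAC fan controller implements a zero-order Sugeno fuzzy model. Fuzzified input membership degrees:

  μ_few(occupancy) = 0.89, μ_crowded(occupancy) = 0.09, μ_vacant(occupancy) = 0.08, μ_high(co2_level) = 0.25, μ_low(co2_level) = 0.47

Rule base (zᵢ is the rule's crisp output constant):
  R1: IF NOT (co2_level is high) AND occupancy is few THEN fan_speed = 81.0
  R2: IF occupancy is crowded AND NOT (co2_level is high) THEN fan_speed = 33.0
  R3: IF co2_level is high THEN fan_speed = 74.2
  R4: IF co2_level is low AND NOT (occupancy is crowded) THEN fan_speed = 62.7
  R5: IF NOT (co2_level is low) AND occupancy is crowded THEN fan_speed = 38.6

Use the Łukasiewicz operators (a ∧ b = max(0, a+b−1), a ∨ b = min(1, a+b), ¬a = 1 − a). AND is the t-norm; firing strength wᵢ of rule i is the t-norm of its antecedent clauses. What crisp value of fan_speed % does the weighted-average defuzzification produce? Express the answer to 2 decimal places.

74.19

R1 (z=81.0): ¬high=1−0.25=0.75, few=0.89; AND[max(0, a+b−1)] → w = 0.64
R2 (z=33.0): crowded=0.09, ¬high=1−0.25=0.75; AND[max(0, a+b−1)] → w = 0.00
R3 (z=74.2): high=0.25 → w = 0.25
R4 (z=62.7): low=0.47, ¬crowded=1−0.09=0.91; AND[max(0, a+b−1)] → w = 0.38
R5 (z=38.6): ¬low=1−0.47=0.53, crowded=0.09; AND[max(0, a+b−1)] → w = 0.00
Weighted average = (0.64·81.0 + 0.00·33.0 + 0.25·74.2 + 0.38·62.7 + 0.00·38.6) / (0.64 + 0.00 + 0.25 + 0.38 + 0.00)
  = 94.2160 / 1.2700 = 74.19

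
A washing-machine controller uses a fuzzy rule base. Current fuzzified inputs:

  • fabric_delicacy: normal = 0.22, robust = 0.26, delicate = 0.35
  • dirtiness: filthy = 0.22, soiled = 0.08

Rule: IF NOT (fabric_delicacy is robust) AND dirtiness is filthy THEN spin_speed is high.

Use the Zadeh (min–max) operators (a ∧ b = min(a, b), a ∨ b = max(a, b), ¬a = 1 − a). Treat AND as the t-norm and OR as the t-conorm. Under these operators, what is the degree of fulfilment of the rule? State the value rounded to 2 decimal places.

0.22

firing strength: ¬robust=1−0.26=0.74, filthy=0.22; AND[min(a, b)] → w = 0.22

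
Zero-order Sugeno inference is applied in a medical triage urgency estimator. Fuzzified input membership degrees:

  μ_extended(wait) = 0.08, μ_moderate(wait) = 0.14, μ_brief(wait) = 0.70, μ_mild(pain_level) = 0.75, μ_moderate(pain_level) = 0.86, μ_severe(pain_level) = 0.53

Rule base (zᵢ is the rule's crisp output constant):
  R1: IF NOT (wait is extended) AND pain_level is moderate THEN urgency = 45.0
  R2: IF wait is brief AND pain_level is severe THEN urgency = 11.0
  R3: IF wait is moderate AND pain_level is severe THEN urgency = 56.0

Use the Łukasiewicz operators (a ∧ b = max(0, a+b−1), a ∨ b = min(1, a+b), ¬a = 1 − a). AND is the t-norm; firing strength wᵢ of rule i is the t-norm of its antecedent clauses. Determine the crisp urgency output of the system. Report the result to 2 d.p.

37.26

R1 (z=45.0): ¬extended=1−0.08=0.92, moderate=0.86; AND[max(0, a+b−1)] → w = 0.78
R2 (z=11.0): brief=0.70, severe=0.53; AND[max(0, a+b−1)] → w = 0.23
R3 (z=56.0): moderate=0.14, severe=0.53; AND[max(0, a+b−1)] → w = 0.00
Weighted average = (0.78·45.0 + 0.23·11.0 + 0.00·56.0) / (0.78 + 0.23 + 0.00)
  = 37.6300 / 1.0100 = 37.26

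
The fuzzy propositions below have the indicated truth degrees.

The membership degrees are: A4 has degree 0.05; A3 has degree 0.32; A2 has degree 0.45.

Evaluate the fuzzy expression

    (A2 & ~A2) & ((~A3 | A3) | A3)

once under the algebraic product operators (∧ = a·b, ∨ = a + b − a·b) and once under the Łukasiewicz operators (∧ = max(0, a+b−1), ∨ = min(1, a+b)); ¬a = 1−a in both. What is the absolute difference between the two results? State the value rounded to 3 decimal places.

0.211

Under algebraic product:
  ~A2 = 1 − 0.4500 = 0.5500
  A2 & ~A2 = a·b on (0.4500, 0.5500) = 0.2475
  ~A3 = 1 − 0.3200 = 0.6800
  ~A3 | A3 = a + b − a·b on (0.6800, 0.3200) = 0.7824
  (~A3 | A3) | A3 = a + b − a·b on (0.7824, 0.3200) = 0.8520
  (A2 & ~A2) & ((~A3 | A3) | A3) = a·b on (0.2475, 0.8520) = 0.2109
  → value = 0.2109
Under Łukasiewicz:
  ~A2 = 1 − 0.45 = 0.55
  A2 & ~A2 = max(0, a+b−1) on (0.45, 0.55) = 0.00
  ~A3 = 1 − 0.32 = 0.68
  ~A3 | A3 = min(1, a+b) on (0.68, 0.32) = 1.00
  (~A3 | A3) | A3 = min(1, a+b) on (1.00, 0.32) = 1.00
  (A2 & ~A2) & ((~A3 | A3) | A3) = max(0, a+b−1) on (0.00, 1.00) = 0.00
  → value = 0.0000
|0.2109 − 0.0000| = 0.211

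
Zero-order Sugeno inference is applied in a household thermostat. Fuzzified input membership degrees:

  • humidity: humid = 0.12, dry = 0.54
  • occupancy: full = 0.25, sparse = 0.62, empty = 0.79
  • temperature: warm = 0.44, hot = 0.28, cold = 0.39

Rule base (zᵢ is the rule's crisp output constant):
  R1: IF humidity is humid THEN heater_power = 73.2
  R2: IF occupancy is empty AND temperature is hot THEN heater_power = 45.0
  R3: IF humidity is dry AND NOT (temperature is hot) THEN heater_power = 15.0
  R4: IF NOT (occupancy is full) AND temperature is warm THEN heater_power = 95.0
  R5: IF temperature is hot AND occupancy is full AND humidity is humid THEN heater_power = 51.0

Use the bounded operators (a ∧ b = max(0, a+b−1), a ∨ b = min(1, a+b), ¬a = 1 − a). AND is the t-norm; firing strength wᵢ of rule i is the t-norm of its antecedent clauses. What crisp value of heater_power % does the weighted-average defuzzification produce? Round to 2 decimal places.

R1 (z=73.2): humid=0.12 → w = 0.12
R2 (z=45.0): empty=0.79, hot=0.28; AND[max(0, a+b−1)] → w = 0.07
R3 (z=15.0): dry=0.54, ¬hot=1−0.28=0.72; AND[max(0, a+b−1)] → w = 0.26
R4 (z=95.0): ¬full=1−0.25=0.75, warm=0.44; AND[max(0, a+b−1)] → w = 0.19
R5 (z=51.0): hot=0.28, full=0.25, humid=0.12; AND[max(0, a+b−1)] → w = 0.00
Weighted average = (0.12·73.2 + 0.07·45.0 + 0.26·15.0 + 0.19·95.0 + 0.00·51.0) / (0.12 + 0.07 + 0.26 + 0.19 + 0.00)
  = 33.8840 / 0.6400 = 52.94

52.94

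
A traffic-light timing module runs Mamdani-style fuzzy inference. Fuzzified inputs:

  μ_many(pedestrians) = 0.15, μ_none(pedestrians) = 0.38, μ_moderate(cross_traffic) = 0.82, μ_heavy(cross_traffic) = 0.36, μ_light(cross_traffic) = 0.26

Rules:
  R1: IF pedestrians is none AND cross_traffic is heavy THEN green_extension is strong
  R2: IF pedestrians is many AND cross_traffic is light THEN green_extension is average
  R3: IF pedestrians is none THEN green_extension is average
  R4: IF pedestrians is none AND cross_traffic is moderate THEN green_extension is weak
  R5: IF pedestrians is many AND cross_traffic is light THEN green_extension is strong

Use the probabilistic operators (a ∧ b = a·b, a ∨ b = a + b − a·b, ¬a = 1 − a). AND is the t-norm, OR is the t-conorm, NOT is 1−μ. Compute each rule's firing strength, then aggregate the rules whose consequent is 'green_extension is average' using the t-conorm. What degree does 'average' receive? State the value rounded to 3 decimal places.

0.404

R1: none=0.38, heavy=0.36; AND[a·b] → w = 0.1368
R2: many=0.15, light=0.26; AND[a·b] → w = 0.0390
R3: none=0.38 → w = 0.3800
R4: none=0.38, moderate=0.82; AND[a·b] → w = 0.3116
R5: many=0.15, light=0.26; AND[a·b] → w = 0.0390
Rules with consequent 'average': {R2, R3} → strengths 0.0390, 0.3800
Aggregate via t-conorm [a + b − a·b]: 0.4042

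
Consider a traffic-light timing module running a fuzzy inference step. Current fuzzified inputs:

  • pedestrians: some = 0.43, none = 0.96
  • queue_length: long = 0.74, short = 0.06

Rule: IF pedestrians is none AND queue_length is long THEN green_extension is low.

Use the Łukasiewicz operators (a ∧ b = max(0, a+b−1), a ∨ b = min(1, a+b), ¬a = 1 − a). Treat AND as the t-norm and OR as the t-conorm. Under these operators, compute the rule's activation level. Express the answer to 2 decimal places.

0.70

firing strength: none=0.96, long=0.74; AND[max(0, a+b−1)] → w = 0.70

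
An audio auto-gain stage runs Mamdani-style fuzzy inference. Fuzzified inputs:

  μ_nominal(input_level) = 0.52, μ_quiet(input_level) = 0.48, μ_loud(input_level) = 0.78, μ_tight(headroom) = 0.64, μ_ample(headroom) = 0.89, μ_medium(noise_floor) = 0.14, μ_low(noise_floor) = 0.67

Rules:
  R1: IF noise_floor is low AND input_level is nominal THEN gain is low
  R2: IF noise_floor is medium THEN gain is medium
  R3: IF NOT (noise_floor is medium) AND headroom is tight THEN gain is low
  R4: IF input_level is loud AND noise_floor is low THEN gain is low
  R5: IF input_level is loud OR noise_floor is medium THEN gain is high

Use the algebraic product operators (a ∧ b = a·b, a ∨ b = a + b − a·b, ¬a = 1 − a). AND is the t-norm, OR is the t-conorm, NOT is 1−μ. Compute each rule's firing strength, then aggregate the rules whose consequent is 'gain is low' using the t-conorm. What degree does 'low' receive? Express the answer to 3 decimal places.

0.860

R1: low=0.67, nominal=0.52; AND[a·b] → w = 0.3484
R2: medium=0.14 → w = 0.1400
R3: ¬medium=1−0.14=0.86, tight=0.64; AND[a·b] → w = 0.5504
R4: loud=0.78, low=0.67; AND[a·b] → w = 0.5226
R5: loud=0.78, medium=0.14; OR[a + b − a·b] → w = 0.8108
Rules with consequent 'low': {R1, R3, R4} → strengths 0.3484, 0.5504, 0.5226
Aggregate via t-conorm [a + b − a·b]: 0.8601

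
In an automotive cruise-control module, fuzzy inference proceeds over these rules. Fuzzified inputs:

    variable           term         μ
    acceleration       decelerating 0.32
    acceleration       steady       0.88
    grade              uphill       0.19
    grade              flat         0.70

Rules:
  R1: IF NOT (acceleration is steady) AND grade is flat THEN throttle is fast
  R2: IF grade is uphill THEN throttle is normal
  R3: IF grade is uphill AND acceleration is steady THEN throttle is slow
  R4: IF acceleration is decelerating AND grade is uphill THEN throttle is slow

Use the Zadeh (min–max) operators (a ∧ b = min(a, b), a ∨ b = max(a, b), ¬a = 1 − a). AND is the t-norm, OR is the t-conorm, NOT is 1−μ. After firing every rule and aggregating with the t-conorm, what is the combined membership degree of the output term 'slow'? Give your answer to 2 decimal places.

R1: ¬steady=1−0.88=0.12, flat=0.70; AND[min(a, b)] → w = 0.12
R2: uphill=0.19 → w = 0.19
R3: uphill=0.19, steady=0.88; AND[min(a, b)] → w = 0.19
R4: decelerating=0.32, uphill=0.19; AND[min(a, b)] → w = 0.19
Rules with consequent 'slow': {R3, R4} → strengths 0.19, 0.19
Aggregate via t-conorm [max(a, b)]: 0.19

0.19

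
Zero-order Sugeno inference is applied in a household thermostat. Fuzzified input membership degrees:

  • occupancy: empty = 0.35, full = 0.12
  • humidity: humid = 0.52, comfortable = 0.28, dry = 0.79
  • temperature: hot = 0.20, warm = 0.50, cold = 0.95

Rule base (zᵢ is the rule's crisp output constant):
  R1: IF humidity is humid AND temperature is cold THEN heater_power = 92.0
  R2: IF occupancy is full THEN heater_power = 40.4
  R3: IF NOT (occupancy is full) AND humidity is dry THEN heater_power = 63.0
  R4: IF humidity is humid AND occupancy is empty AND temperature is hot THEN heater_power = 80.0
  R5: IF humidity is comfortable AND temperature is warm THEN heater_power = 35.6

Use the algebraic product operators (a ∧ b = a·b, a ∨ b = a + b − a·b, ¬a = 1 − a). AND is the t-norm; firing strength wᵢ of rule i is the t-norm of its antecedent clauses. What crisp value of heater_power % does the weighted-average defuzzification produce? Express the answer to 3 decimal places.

R1 (z=92.0): humid=0.52, cold=0.95; AND[a·b] → w = 0.4940
R2 (z=40.4): full=0.12 → w = 0.1200
R3 (z=63.0): ¬full=1−0.12=0.88, dry=0.79; AND[a·b] → w = 0.6952
R4 (z=80.0): humid=0.52, empty=0.35, hot=0.20; AND[a·b] → w = 0.0364
R5 (z=35.6): comfortable=0.28, warm=0.50; AND[a·b] → w = 0.1400
Weighted average = (0.4940·92.0 + 0.1200·40.4 + 0.6952·63.0 + 0.0364·80.0 + 0.1400·35.6) / (0.4940 + 0.1200 + 0.6952 + 0.0364 + 0.1400)
  = 101.9896 / 1.4856 = 68.652

68.652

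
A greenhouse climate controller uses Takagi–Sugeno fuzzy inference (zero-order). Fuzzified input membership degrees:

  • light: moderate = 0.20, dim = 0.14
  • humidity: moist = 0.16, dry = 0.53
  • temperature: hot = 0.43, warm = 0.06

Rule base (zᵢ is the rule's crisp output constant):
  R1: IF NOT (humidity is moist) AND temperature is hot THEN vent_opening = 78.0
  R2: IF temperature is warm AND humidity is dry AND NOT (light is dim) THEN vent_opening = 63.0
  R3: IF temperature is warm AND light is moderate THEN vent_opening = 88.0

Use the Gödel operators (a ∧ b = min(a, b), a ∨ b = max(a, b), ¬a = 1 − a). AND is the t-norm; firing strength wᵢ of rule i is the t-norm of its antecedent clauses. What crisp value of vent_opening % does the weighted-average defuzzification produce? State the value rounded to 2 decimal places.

R1 (z=78.0): ¬moist=1−0.16=0.84, hot=0.43; AND[min(a, b)] → w = 0.43
R2 (z=63.0): warm=0.06, dry=0.53, ¬dim=1−0.14=0.86; AND[min(a, b)] → w = 0.06
R3 (z=88.0): warm=0.06, moderate=0.20; AND[min(a, b)] → w = 0.06
Weighted average = (0.43·78.0 + 0.06·63.0 + 0.06·88.0) / (0.43 + 0.06 + 0.06)
  = 42.6000 / 0.5500 = 77.45

77.45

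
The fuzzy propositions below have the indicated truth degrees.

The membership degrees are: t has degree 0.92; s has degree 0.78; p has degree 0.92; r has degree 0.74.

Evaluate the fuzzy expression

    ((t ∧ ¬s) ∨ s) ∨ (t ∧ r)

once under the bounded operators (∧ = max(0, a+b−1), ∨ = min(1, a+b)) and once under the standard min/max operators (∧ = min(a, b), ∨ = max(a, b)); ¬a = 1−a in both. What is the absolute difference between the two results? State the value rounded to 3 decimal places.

0.220

Under bounded:
  ¬s = 1 − 0.78 = 0.22
  t ∧ ¬s = max(0, a+b−1) on (0.92, 0.22) = 0.14
  (t ∧ ¬s) ∨ s = min(1, a+b) on (0.14, 0.78) = 0.92
  t ∧ r = max(0, a+b−1) on (0.92, 0.74) = 0.66
  ((t ∧ ¬s) ∨ s) ∨ (t ∧ r) = min(1, a+b) on (0.92, 0.66) = 1.00
  → value = 1.0000
Under standard min/max:
  ¬s = 1 − 0.78 = 0.22
  t ∧ ¬s = min(a, b) on (0.92, 0.22) = 0.22
  (t ∧ ¬s) ∨ s = max(a, b) on (0.22, 0.78) = 0.78
  t ∧ r = min(a, b) on (0.92, 0.74) = 0.74
  ((t ∧ ¬s) ∨ s) ∨ (t ∧ r) = max(a, b) on (0.78, 0.74) = 0.78
  → value = 0.7800
|1.0000 − 0.7800| = 0.220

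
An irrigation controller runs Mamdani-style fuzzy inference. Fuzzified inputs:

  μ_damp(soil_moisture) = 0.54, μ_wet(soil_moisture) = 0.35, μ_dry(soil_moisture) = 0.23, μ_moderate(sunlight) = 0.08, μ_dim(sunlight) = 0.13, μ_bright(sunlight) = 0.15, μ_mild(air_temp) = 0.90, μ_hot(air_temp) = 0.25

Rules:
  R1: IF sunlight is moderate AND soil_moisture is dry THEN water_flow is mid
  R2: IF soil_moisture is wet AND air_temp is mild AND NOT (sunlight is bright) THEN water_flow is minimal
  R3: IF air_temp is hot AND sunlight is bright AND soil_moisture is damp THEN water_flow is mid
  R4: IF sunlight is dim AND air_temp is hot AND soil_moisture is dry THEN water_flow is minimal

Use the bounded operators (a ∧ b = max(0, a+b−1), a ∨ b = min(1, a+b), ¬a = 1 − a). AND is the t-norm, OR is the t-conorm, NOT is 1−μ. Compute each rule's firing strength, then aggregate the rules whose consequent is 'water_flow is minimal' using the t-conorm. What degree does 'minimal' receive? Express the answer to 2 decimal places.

R1: moderate=0.08, dry=0.23; AND[max(0, a+b−1)] → w = 0.00
R2: wet=0.35, mild=0.90, ¬bright=1−0.15=0.85; AND[max(0, a+b−1)] → w = 0.10
R3: hot=0.25, bright=0.15, damp=0.54; AND[max(0, a+b−1)] → w = 0.00
R4: dim=0.13, hot=0.25, dry=0.23; AND[max(0, a+b−1)] → w = 0.00
Rules with consequent 'minimal': {R2, R4} → strengths 0.10, 0.00
Aggregate via t-conorm [min(1, a+b)]: 0.10

0.10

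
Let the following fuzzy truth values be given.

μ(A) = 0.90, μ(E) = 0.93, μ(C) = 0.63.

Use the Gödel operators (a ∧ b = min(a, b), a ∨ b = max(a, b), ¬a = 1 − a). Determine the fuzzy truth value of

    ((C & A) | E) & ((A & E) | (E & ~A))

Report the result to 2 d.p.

0.90

C & A = min(a, b) on (0.63, 0.90) = 0.63
(C & A) | E = max(a, b) on (0.63, 0.93) = 0.93
A & E = min(a, b) on (0.90, 0.93) = 0.90
~A = 1 − 0.90 = 0.10
E & ~A = min(a, b) on (0.93, 0.10) = 0.10
(A & E) | (E & ~A) = max(a, b) on (0.90, 0.10) = 0.90
((C & A) | E) & ((A & E) | (E & ~A)) = min(a, b) on (0.93, 0.90) = 0.90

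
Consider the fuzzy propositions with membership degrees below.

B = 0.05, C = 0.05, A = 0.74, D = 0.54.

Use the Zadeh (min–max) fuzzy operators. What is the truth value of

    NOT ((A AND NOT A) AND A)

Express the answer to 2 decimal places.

NOT A = 1 − 0.74 = 0.26
A AND NOT A = min(a, b) on (0.74, 0.26) = 0.26
(A AND NOT A) AND A = min(a, b) on (0.26, 0.74) = 0.26
NOT ((A AND NOT A) AND A) = 1 − 0.26 = 0.74

0.74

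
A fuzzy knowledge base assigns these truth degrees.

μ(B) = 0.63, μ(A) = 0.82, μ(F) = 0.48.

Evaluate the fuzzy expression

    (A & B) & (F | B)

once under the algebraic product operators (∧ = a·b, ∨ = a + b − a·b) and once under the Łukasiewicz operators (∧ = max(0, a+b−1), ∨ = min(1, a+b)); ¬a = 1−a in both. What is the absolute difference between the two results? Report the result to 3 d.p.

Under algebraic product:
  A & B = a·b on (0.8200, 0.6300) = 0.5166
  F | B = a + b − a·b on (0.4800, 0.6300) = 0.8076
  (A & B) & (F | B) = a·b on (0.5166, 0.8076) = 0.4172
  → value = 0.4172
Under Łukasiewicz:
  A & B = max(0, a+b−1) on (0.82, 0.63) = 0.45
  F | B = min(1, a+b) on (0.48, 0.63) = 1.00
  (A & B) & (F | B) = max(0, a+b−1) on (0.45, 1.00) = 0.45
  → value = 0.4500
|0.4172 − 0.4500| = 0.033

0.033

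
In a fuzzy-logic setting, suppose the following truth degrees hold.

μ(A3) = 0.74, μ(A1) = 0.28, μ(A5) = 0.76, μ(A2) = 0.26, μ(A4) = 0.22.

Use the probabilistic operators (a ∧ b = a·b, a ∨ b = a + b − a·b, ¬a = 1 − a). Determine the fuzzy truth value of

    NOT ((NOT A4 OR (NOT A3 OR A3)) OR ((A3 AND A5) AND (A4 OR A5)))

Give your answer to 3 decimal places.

0.023

NOT A4 = 1 − 0.2200 = 0.7800
NOT A3 = 1 − 0.7400 = 0.2600
NOT A3 OR A3 = a + b − a·b on (0.2600, 0.7400) = 0.8076
NOT A4 OR (NOT A3 OR A3) = a + b − a·b on (0.7800, 0.8076) = 0.9577
A3 AND A5 = a·b on (0.7400, 0.7600) = 0.5624
A4 OR A5 = a + b − a·b on (0.2200, 0.7600) = 0.8128
(A3 AND A5) AND (A4 OR A5) = a·b on (0.5624, 0.8128) = 0.4571
(NOT A4 OR (NOT A3 OR A3)) OR ((A3 AND A5) AND (A4 OR A5)) = a + b − a·b on (0.9577, 0.4571) = 0.9770
NOT ((NOT A4 OR (NOT A3 OR A3)) OR ((A3 AND A5) AND (A4 OR A5))) = 1 − 0.9770 = 0.0230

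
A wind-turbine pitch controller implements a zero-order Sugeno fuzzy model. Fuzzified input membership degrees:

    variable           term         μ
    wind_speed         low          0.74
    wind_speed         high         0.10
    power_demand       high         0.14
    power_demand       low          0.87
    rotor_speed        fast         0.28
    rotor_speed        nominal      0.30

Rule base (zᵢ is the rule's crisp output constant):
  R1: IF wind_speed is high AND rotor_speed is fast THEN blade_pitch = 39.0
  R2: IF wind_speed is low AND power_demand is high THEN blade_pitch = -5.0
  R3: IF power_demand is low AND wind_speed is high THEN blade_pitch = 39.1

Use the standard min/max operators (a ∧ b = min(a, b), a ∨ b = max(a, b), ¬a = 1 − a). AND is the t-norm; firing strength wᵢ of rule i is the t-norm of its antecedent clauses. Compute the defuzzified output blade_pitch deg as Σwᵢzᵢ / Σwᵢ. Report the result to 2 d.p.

R1 (z=39.0): high=0.10, fast=0.28; AND[min(a, b)] → w = 0.10
R2 (z=-5.0): low=0.74, high=0.14; AND[min(a, b)] → w = 0.14
R3 (z=39.1): low=0.87, high=0.10; AND[min(a, b)] → w = 0.10
Weighted average = (0.10·39.0 + 0.14·-5.0 + 0.10·39.1) / (0.10 + 0.14 + 0.10)
  = 7.1100 / 0.3400 = 20.91

20.91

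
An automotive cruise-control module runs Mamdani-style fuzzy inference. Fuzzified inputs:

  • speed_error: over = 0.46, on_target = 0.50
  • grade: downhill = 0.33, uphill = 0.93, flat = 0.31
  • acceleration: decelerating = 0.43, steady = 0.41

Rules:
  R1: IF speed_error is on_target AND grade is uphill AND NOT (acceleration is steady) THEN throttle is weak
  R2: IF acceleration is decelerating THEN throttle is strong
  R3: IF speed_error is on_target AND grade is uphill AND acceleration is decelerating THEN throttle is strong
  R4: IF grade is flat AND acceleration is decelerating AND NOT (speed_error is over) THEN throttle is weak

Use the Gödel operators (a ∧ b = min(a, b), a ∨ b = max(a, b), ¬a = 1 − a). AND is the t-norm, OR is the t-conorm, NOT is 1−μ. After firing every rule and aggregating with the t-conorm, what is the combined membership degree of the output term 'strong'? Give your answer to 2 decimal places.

0.43

R1: on_target=0.50, uphill=0.93, ¬steady=1−0.41=0.59; AND[min(a, b)] → w = 0.50
R2: decelerating=0.43 → w = 0.43
R3: on_target=0.50, uphill=0.93, decelerating=0.43; AND[min(a, b)] → w = 0.43
R4: flat=0.31, decelerating=0.43, ¬over=1−0.46=0.54; AND[min(a, b)] → w = 0.31
Rules with consequent 'strong': {R2, R3} → strengths 0.43, 0.43
Aggregate via t-conorm [max(a, b)]: 0.43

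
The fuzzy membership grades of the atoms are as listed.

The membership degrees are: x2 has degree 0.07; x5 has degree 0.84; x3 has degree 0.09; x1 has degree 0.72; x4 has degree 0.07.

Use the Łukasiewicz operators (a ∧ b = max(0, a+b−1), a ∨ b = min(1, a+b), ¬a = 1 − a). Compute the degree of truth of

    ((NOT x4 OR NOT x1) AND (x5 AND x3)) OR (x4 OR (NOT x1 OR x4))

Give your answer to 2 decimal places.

NOT x4 = 1 − 0.07 = 0.93
NOT x1 = 1 − 0.72 = 0.28
NOT x4 OR NOT x1 = min(1, a+b) on (0.93, 0.28) = 1.00
x5 AND x3 = max(0, a+b−1) on (0.84, 0.09) = 0.00
(NOT x4 OR NOT x1) AND (x5 AND x3) = max(0, a+b−1) on (1.00, 0.00) = 0.00
NOT x1 = 1 − 0.72 = 0.28
NOT x1 OR x4 = min(1, a+b) on (0.28, 0.07) = 0.35
x4 OR (NOT x1 OR x4) = min(1, a+b) on (0.07, 0.35) = 0.42
((NOT x4 OR NOT x1) AND (x5 AND x3)) OR (x4 OR (NOT x1 OR x4)) = min(1, a+b) on (0.00, 0.42) = 0.42

0.42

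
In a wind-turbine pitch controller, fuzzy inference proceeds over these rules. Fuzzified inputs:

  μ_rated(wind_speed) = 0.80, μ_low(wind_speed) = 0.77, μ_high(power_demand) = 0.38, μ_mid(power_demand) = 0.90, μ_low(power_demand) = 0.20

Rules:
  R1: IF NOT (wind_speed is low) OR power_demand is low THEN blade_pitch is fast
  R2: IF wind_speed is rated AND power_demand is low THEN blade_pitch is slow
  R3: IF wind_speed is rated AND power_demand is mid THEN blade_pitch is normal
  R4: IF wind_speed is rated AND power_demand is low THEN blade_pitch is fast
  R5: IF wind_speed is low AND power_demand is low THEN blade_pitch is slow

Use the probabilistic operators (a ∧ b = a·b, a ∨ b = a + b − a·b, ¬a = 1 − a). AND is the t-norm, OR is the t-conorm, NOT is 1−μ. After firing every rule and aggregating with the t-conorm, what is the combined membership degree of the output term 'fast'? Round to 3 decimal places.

R1: ¬low=1−0.77=0.23, low=0.20; OR[a + b − a·b] → w = 0.3840
R2: rated=0.80, low=0.20; AND[a·b] → w = 0.1600
R3: rated=0.80, mid=0.90; AND[a·b] → w = 0.7200
R4: rated=0.80, low=0.20; AND[a·b] → w = 0.1600
R5: low=0.77, low=0.20; AND[a·b] → w = 0.1540
Rules with consequent 'fast': {R1, R4} → strengths 0.3840, 0.1600
Aggregate via t-conorm [a + b − a·b]: 0.4826

0.483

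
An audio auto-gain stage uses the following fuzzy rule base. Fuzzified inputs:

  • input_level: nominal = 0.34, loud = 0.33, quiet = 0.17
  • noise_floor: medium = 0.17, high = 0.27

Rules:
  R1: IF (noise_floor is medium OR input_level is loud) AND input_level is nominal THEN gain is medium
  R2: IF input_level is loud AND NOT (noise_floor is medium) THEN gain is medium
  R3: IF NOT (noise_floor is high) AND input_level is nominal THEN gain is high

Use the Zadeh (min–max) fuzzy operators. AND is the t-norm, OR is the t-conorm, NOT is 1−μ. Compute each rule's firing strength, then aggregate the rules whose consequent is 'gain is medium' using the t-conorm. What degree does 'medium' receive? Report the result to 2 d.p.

R1: (medium=0.17 OR loud=0.33) = 0.33; AND[min(a, b)] with nominal=0.34 → w = 0.33
R2: loud=0.33, ¬medium=1−0.17=0.83; AND[min(a, b)] → w = 0.33
R3: ¬high=1−0.27=0.73, nominal=0.34; AND[min(a, b)] → w = 0.34
Rules with consequent 'medium': {R1, R2} → strengths 0.33, 0.33
Aggregate via t-conorm [max(a, b)]: 0.33

0.33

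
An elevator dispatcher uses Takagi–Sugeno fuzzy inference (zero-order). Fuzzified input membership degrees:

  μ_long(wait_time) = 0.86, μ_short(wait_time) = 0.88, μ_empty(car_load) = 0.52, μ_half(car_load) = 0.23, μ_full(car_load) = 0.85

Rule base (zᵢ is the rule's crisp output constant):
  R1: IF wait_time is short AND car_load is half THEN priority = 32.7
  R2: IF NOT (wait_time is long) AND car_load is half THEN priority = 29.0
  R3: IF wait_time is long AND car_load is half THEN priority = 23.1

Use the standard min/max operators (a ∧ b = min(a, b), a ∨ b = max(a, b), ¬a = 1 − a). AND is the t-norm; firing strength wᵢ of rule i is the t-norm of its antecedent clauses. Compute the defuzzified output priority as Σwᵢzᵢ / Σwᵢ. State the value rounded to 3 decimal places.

28.157

R1 (z=32.7): short=0.88, half=0.23; AND[min(a, b)] → w = 0.23
R2 (z=29.0): ¬long=1−0.86=0.14, half=0.23; AND[min(a, b)] → w = 0.14
R3 (z=23.1): long=0.86, half=0.23; AND[min(a, b)] → w = 0.23
Weighted average = (0.23·32.7 + 0.14·29.0 + 0.23·23.1) / (0.23 + 0.14 + 0.23)
  = 16.8940 / 0.6000 = 28.157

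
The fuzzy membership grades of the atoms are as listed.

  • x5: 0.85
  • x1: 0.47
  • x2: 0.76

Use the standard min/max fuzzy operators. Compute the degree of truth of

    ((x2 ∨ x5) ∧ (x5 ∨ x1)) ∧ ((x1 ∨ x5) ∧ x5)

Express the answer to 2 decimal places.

x2 ∨ x5 = max(a, b) on (0.76, 0.85) = 0.85
x5 ∨ x1 = max(a, b) on (0.85, 0.47) = 0.85
(x2 ∨ x5) ∧ (x5 ∨ x1) = min(a, b) on (0.85, 0.85) = 0.85
x1 ∨ x5 = max(a, b) on (0.47, 0.85) = 0.85
(x1 ∨ x5) ∧ x5 = min(a, b) on (0.85, 0.85) = 0.85
((x2 ∨ x5) ∧ (x5 ∨ x1)) ∧ ((x1 ∨ x5) ∧ x5) = min(a, b) on (0.85, 0.85) = 0.85

0.85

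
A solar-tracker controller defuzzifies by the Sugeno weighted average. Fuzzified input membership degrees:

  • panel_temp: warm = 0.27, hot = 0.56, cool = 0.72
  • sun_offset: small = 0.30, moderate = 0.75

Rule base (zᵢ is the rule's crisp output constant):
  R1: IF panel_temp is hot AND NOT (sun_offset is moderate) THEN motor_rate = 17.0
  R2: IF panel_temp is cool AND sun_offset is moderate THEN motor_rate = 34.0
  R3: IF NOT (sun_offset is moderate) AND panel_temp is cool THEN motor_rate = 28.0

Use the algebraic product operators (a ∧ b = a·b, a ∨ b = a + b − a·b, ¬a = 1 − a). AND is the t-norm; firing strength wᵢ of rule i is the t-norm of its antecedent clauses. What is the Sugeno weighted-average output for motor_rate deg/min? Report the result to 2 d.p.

29.98

R1 (z=17.0): hot=0.56, ¬moderate=1−0.75=0.25; AND[a·b] → w = 0.1400
R2 (z=34.0): cool=0.72, moderate=0.75; AND[a·b] → w = 0.5400
R3 (z=28.0): ¬moderate=1−0.75=0.25, cool=0.72; AND[a·b] → w = 0.1800
Weighted average = (0.1400·17.0 + 0.5400·34.0 + 0.1800·28.0) / (0.1400 + 0.5400 + 0.1800)
  = 25.7800 / 0.8600 = 29.98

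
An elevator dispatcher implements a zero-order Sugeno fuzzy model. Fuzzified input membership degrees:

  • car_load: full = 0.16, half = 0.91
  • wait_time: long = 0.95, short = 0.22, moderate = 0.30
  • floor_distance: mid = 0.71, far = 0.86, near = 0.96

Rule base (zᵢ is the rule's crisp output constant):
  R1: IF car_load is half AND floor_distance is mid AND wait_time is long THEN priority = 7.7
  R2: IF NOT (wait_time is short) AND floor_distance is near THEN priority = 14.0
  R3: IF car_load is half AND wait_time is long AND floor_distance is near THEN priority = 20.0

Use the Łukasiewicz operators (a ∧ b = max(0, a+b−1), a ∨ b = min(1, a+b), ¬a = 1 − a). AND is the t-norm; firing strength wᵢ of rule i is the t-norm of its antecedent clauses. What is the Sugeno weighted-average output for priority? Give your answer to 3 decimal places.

R1 (z=7.7): half=0.91, mid=0.71, long=0.95; AND[max(0, a+b−1)] → w = 0.57
R2 (z=14.0): ¬short=1−0.22=0.78, near=0.96; AND[max(0, a+b−1)] → w = 0.74
R3 (z=20.0): half=0.91, long=0.95, near=0.96; AND[max(0, a+b−1)] → w = 0.82
Weighted average = (0.57·7.7 + 0.74·14.0 + 0.82·20.0) / (0.57 + 0.74 + 0.82)
  = 31.1490 / 2.1300 = 14.624

14.624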